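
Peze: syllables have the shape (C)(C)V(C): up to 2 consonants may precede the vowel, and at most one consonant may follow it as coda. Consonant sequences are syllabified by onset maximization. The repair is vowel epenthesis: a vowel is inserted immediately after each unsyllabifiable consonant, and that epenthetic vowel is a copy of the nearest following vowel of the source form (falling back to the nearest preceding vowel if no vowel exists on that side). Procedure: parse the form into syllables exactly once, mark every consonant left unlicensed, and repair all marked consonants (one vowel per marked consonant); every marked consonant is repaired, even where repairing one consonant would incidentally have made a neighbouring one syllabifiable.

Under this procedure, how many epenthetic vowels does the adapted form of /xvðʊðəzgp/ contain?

The unsyllabifiable consonants are /x/, /g/, /p/; each receives one epenthetic vowel.

3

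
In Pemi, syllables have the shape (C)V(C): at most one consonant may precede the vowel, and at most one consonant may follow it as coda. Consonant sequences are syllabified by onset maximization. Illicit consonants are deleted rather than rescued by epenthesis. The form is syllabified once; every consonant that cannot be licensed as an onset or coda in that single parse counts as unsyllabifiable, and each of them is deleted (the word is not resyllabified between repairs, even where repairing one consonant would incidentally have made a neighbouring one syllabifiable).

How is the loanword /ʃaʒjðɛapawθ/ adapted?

The consonants /j/, /θ/ cannot be parsed into a legal (C)V(C) syllable (at most one coda consonant is licensed; onsets are limited to one consonant).
Deletion applies to /j/, /θ/.

ʃaʒðɛapaw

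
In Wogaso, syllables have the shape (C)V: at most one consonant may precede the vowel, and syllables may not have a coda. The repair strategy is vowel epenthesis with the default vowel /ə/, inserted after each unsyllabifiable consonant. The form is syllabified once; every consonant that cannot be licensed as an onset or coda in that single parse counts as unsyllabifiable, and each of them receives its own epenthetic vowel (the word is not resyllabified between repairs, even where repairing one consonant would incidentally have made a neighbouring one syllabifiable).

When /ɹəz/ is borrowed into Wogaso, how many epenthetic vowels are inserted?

The unsyllabifiable consonants are /z/; each receives one epenthetic vowel.

1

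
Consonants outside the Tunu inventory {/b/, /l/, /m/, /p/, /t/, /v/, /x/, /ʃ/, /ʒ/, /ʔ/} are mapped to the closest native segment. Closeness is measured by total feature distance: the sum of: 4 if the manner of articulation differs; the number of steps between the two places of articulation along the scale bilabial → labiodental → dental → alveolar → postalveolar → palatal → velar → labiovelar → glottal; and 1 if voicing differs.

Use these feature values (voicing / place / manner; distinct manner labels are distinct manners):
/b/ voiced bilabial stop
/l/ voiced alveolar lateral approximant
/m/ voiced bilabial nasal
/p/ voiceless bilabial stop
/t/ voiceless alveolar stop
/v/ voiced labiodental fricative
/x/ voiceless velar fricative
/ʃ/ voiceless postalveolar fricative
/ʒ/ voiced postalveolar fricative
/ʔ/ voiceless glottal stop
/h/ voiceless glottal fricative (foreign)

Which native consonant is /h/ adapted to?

/x/ is closest: same manner (fricative), place distance 2 (glottal→velar), same voicing; total 2. Next closest is /ʃ/ at distance 4.

x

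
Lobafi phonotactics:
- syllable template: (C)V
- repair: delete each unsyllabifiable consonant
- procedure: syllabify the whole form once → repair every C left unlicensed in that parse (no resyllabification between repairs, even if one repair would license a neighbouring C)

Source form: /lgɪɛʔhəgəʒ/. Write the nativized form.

gɪɛhəgə

Under (C)V, the unsyllabifiable consonants are /l/, /ʔ/, /ʒ/ (no codas are permitted; onsets are limited to one consonant).
Deleting the stranded consonants removes /l/, /ʔ/, /ʒ/.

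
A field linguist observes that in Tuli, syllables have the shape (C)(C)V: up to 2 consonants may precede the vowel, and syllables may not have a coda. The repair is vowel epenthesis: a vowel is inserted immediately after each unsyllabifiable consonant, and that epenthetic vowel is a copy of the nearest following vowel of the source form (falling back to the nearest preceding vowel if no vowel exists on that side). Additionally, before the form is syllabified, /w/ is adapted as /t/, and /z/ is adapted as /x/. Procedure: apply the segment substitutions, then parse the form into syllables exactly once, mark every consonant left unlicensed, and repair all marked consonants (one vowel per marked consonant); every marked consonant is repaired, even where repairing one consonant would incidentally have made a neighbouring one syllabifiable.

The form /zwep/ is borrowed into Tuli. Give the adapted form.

xtepe

Substitution: /z/ → /x/, /w/ → /t/, giving /xtep/.
The consonants /p/ cannot be parsed into a legal (C)(C)V syllable (no codas are permitted; onsets may contain at most 2 consonants).
Inserting the epenthetic vowel yields /p/ → /pe/.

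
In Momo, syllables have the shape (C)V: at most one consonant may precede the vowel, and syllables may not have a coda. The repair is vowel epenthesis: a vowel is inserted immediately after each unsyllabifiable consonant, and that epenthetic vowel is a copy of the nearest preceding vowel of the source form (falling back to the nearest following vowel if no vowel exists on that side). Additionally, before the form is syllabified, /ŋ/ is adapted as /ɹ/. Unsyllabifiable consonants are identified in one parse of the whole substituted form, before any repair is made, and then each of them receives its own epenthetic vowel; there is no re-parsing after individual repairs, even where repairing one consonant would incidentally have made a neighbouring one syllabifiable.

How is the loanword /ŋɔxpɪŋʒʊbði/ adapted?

ɹɔxɔpɪɹɪʒʊbʊði

Substitution: /ŋ/ → /ɹ/, giving /ɹɔxpɪɹʒʊbði/.
Syllabifying with onset maximization leaves /x/, /ɹ/, /b/ stranded (no codas are permitted; onsets are limited to one consonant).
Each unlicensed consonant becomes the onset of a new syllable: /x/ → /xɔ/, /ɹ/ → /ɹɪ/, /b/ → /bʊ/.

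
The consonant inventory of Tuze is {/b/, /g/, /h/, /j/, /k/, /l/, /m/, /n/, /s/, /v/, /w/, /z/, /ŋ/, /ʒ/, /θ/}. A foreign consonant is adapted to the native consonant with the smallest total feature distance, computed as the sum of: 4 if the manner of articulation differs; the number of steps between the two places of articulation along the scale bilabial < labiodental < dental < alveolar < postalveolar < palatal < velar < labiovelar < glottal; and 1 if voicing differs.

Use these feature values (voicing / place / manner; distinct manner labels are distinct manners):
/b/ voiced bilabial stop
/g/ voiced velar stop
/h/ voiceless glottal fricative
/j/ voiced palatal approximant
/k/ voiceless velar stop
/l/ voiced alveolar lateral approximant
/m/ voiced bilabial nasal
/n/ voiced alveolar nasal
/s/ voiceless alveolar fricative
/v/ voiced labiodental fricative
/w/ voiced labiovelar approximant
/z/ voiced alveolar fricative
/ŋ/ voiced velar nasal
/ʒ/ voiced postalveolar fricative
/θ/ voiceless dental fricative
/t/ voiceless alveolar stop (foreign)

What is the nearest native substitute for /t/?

/k/ is closest: same manner (stop), place distance 3 (alveolar→velar), same voicing; total 3. Next closest is /b/ at distance 4.

k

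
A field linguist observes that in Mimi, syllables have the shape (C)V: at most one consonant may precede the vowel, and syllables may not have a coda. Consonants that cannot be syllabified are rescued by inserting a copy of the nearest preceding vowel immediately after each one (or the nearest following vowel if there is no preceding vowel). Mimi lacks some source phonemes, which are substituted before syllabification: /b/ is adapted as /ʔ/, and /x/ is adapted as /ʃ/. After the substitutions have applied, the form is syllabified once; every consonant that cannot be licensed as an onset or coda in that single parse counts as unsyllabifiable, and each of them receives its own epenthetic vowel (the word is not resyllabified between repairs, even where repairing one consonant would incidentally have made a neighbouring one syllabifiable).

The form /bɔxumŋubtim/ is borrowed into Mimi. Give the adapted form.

ʔɔʃumuŋuʔutimi

Substitution: /b/ → /ʔ/, /x/ → /ʃ/, giving /ʔɔʃumŋuʔtim/.
Under (C)V, the unsyllabifiable consonants are /m/, /ʔ/, /m/ (no codas are permitted; onsets are limited to one consonant).
Epenthesis after each stranded consonant: /m/ → /mu/, /ʔ/ → /ʔu/, /m/ → /mi/.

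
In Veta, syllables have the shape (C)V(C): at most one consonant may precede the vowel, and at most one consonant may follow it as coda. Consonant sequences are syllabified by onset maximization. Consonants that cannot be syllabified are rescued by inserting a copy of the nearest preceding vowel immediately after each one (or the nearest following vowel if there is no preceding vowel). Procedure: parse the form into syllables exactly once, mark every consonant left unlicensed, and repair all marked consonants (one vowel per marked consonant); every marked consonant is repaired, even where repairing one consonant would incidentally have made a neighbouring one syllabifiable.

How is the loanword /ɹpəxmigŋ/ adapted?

ɹəpəxmigŋi

Syllabifying with onset maximization leaves /ɹ/, /ŋ/ stranded (at most one coda consonant is licensed; onsets are limited to one consonant).
Each unlicensed consonant becomes the onset of a new syllable: /ɹ/ → /ɹə/, /ŋ/ → /ŋi/.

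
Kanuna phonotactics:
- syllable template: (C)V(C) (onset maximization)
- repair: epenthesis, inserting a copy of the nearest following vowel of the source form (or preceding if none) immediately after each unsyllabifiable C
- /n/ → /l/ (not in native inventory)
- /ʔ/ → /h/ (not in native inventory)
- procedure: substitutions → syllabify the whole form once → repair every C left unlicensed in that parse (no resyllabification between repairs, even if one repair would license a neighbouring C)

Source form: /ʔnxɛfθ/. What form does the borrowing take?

Substitution: /ʔ/ → /h/, /n/ → /l/, giving /hlxɛfθ/.
Under (C)V(C), the unsyllabifiable consonants are /h/, /l/, /θ/ (at most one coda consonant is licensed; onsets are limited to one consonant).
Epenthesis after each stranded consonant: /h/ → /hɛ/, /l/ → /lɛ/, /θ/ → /θɛ/.

hɛlɛxɛfθɛ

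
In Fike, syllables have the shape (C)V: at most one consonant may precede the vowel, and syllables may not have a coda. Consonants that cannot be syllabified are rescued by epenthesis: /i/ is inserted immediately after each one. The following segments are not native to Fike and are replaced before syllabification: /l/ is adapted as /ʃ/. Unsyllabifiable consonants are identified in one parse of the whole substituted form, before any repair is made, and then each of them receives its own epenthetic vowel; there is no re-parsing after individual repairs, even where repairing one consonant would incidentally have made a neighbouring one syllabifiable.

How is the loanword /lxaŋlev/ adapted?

ʃixaŋiʃevi

Substitution: /l/ → /ʃ/, giving /ʃxaŋʃev/.
Under (C)V, the unsyllabifiable consonants are /ʃ/, /ŋ/, /v/ (no codas are permitted; onsets are limited to one consonant).
Epenthesis after each stranded consonant: /ʃ/ → /ʃi/, /ŋ/ → /ŋi/, /v/ → /vi/.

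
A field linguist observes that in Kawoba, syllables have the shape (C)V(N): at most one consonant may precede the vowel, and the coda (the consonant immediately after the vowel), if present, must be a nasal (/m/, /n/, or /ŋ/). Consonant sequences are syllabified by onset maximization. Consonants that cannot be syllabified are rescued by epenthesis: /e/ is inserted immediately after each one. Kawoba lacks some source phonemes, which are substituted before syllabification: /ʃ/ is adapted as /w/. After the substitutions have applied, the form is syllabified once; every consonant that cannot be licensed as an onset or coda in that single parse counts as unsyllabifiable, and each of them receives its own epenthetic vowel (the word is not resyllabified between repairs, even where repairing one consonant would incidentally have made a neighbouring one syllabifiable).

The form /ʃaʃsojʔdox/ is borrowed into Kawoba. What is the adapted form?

Substitution: /ʃ/ → /w/, giving /wawsojʔdox/.
Under (C)V(N), the unsyllabifiable consonants are /w/, /j/, /ʔ/, /x/ (only a nasal (/m/, /n/, or /ŋ/) is licensed in coda position; onsets are limited to one consonant).
Each unlicensed consonant becomes the onset of a new syllable: /w/ → /we/, /j/ → /je/, /ʔ/ → /ʔe/, /x/ → /xe/.

wawesojeʔedoxe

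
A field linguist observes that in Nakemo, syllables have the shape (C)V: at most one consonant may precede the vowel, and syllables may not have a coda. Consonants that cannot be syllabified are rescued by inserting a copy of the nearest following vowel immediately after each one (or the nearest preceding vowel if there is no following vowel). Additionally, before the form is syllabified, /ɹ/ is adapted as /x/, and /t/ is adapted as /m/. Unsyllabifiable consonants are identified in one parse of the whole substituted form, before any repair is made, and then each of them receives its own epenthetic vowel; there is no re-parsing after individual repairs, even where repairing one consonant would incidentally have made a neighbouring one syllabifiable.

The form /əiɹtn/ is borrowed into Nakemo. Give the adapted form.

Substitution: /ɹ/ → /x/, /t/ → /m/, giving /əixmn/.
Under (C)V, the unsyllabifiable consonants are /x/, /m/, /n/ (no codas are permitted; onsets are limited to one consonant).
Epenthesis after each stranded consonant: /x/ → /xi/, /m/ → /mi/, /n/ → /ni/.

əiximini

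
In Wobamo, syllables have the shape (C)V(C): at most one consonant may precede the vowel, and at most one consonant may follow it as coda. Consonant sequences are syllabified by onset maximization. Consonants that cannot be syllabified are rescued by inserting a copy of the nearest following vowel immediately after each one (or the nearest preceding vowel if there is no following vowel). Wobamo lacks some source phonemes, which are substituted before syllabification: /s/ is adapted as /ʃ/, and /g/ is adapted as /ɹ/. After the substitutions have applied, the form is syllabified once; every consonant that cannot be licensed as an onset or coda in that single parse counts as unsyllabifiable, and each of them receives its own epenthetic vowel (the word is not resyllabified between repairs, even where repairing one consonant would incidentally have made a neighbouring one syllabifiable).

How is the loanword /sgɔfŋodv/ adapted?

ʃɔɹɔfŋodvo

Substitution: /s/ → /ʃ/, /g/ → /ɹ/, giving /ʃɹɔfŋodv/.
Syllabifying with onset maximization leaves /ʃ/, /v/ stranded (at most one coda consonant is licensed; onsets are limited to one consonant).
Each unlicensed consonant becomes the onset of a new syllable: /ʃ/ → /ʃɔ/, /v/ → /vo/.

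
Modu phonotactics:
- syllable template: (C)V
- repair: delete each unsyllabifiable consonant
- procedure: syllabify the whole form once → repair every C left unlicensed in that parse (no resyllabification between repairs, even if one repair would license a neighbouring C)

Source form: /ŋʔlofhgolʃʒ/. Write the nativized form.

The consonants /ŋ/, /ʔ/, /f/, /h/, /l/, /ʃ/, /ʒ/ cannot be parsed into a legal (C)V syllable (no codas are permitted; onsets are limited to one consonant).
Each unlicensed consonant is deleted: /ŋ/, /ʔ/, /f/, /h/, /l/, /ʃ/, /ʒ/.

logo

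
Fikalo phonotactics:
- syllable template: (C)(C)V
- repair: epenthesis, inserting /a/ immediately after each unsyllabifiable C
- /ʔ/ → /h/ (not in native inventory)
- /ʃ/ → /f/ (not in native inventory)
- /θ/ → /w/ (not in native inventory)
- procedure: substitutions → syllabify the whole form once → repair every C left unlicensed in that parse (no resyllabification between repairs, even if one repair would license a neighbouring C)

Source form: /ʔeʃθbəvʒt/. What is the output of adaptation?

hefawbəvaʒata

Substitution: /ʔ/ → /h/, /ʃ/ → /f/, /θ/ → /w/, giving /hefwbəvʒt/.
Syllabifying with onset maximization leaves /f/, /v/, /ʒ/, /t/ stranded (no codas are permitted; onsets may contain at most 2 consonants).
Each unlicensed consonant becomes the onset of a new syllable: /f/ → /fa/, /v/ → /va/, /ʒ/ → /ʒa/, /t/ → /ta/.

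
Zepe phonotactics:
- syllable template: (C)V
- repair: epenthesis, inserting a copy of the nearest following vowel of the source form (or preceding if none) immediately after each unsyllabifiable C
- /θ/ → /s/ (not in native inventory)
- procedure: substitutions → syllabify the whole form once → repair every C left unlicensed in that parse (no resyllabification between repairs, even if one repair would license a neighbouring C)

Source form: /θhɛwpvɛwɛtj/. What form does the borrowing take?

sɛhɛwɛpɛvɛwɛtɛjɛ

Substitution: /θ/ → /s/, giving /shɛwpvɛwɛtj/.
Under (C)V, the unsyllabifiable consonants are /s/, /w/, /p/, /t/, /j/ (no codas are permitted; onsets are limited to one consonant).
Inserting the epenthetic vowel yields /s/ → /sɛ/, /w/ → /wɛ/, /p/ → /pɛ/, /t/ → /tɛ/, /j/ → /jɛ/.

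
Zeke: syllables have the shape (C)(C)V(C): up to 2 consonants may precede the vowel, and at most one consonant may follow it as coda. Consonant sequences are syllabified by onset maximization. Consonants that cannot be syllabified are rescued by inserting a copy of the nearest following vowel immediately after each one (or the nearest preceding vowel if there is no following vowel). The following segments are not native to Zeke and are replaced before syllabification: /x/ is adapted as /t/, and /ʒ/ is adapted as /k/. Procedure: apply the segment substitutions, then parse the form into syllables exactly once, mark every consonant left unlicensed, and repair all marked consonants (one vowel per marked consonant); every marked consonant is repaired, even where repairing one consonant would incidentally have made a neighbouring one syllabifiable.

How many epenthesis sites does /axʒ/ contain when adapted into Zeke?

1

After substitution the input is /atk/.
The unsyllabifiable consonants are /k/; each receives one epenthetic vowel.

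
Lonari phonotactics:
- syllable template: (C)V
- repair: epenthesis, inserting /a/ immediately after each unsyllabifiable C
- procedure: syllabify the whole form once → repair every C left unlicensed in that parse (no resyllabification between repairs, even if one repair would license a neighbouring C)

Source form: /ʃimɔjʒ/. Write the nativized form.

The consonants /j/, /ʒ/ cannot be parsed into a legal (C)V syllable (no codas are permitted; onsets are limited to one consonant).
Each unlicensed consonant becomes the onset of a new syllable: /j/ → /ja/, /ʒ/ → /ʒa/.

ʃimɔjaʒa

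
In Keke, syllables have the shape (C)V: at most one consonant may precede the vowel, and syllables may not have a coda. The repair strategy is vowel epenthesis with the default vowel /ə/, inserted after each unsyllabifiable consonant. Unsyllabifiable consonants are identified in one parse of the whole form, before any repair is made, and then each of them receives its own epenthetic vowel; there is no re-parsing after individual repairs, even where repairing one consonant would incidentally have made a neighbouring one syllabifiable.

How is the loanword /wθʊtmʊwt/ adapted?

wəθʊtəmʊwətə

Syllabifying with onset maximization leaves /w/, /t/, /w/, /t/ stranded (no codas are permitted; onsets are limited to one consonant).
Each unlicensed consonant becomes the onset of a new syllable: /w/ → /wə/, /t/ → /tə/, /w/ → /wə/, /t/ → /tə/.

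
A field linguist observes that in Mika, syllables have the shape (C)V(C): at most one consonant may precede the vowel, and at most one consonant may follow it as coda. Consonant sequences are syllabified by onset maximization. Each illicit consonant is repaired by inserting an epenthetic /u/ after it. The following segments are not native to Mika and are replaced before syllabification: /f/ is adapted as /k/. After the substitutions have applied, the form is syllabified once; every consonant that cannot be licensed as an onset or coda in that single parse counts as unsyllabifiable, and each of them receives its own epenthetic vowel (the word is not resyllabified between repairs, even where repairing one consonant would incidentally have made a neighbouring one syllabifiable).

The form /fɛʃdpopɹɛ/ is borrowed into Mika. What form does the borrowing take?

kɛʃdupopɹɛ

Substitution: /f/ → /k/, giving /kɛʃdpopɹɛ/.
The consonants /d/ cannot be parsed into a legal (C)V(C) syllable (at most one coda consonant is licensed; onsets are limited to one consonant).
Epenthesis after each stranded consonant: /d/ → /du/.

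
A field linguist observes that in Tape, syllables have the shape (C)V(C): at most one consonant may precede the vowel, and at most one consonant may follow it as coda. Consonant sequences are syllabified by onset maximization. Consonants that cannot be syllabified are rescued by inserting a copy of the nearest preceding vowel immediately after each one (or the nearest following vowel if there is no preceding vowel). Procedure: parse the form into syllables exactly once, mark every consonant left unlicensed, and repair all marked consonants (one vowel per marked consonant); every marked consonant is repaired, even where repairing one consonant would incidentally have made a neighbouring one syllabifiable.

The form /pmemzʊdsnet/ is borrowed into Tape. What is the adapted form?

pememzʊdsʊnet

Syllabifying with onset maximization leaves /p/, /s/ stranded (at most one coda consonant is licensed; onsets are limited to one consonant).
Epenthesis after each stranded consonant: /p/ → /pe/, /s/ → /sʊ/.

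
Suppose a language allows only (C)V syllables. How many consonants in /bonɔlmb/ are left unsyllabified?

3

Syllabifying with onset maximization leaves /l/, /m/, /b/ stranded (no codas are permitted; onsets are limited to one consonant).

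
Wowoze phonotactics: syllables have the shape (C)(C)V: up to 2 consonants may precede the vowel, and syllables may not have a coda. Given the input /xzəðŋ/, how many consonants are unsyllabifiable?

Syllabifying with onset maximization leaves /ð/, /ŋ/ stranded (no codas are permitted; onsets may contain at most 2 consonants).

2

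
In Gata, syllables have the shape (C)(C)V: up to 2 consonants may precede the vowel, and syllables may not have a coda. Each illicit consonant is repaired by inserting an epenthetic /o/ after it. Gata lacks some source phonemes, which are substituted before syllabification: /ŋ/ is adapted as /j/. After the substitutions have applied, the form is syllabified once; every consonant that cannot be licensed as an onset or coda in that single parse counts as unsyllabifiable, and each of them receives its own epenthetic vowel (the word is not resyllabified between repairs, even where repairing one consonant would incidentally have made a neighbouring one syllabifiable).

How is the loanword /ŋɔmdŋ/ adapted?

Substitution: /ŋ/ → /j/, giving /jɔmdj/.
Under (C)(C)V, the unsyllabifiable consonants are /m/, /d/, /j/ (no codas are permitted; onsets may contain at most 2 consonants).
Inserting the epenthetic vowel yields /m/ → /mo/, /d/ → /do/, /j/ → /jo/.

jɔmodojo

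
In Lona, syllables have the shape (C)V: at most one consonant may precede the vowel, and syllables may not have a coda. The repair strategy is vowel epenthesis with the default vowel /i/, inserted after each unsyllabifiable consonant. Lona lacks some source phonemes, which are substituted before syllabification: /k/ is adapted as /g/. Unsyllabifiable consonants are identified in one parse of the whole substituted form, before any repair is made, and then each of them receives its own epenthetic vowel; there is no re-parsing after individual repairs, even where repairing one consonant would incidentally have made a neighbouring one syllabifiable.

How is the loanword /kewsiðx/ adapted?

Substitution: /k/ → /g/, giving /gewsiðx/.
Under (C)V, the unsyllabifiable consonants are /w/, /ð/, /x/ (no codas are permitted; onsets are limited to one consonant).
Each unlicensed consonant becomes the onset of a new syllable: /w/ → /wi/, /ð/ → /ði/, /x/ → /xi/.

gewisiðixi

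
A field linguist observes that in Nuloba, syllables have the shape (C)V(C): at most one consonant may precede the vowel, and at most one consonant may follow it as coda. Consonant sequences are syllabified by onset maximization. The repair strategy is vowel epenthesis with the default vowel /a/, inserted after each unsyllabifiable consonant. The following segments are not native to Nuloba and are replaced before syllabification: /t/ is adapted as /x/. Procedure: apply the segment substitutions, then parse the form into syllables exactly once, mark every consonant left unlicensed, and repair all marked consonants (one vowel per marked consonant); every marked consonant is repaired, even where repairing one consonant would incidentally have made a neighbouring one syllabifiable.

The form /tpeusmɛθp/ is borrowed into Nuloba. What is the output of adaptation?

Substitution: /t/ → /x/, giving /xpeusmɛθp/.
The consonants /x/, /p/ cannot be parsed into a legal (C)V(C) syllable (at most one coda consonant is licensed; onsets are limited to one consonant).
Inserting the epenthetic vowel yields /x/ → /xa/, /p/ → /pa/.

xapeusmɛθpa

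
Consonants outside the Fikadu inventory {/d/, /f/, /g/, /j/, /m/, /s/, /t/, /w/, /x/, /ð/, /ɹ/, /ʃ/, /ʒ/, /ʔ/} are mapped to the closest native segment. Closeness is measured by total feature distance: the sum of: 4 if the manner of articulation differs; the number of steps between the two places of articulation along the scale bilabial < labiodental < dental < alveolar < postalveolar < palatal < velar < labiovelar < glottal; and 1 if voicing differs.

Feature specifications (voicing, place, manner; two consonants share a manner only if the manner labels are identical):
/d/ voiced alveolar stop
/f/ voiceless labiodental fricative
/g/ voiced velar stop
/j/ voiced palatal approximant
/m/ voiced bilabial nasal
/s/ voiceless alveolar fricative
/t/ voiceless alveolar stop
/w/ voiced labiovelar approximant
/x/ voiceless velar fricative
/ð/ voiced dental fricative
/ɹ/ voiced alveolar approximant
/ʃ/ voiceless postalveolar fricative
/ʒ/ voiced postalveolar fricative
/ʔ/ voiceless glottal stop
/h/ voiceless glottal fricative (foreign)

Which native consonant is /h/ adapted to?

/x/ is closest: same manner (fricative), place distance 2 (glottal→velar), same voicing; total 2. Next closest is /ʃ/ at distance 4.

x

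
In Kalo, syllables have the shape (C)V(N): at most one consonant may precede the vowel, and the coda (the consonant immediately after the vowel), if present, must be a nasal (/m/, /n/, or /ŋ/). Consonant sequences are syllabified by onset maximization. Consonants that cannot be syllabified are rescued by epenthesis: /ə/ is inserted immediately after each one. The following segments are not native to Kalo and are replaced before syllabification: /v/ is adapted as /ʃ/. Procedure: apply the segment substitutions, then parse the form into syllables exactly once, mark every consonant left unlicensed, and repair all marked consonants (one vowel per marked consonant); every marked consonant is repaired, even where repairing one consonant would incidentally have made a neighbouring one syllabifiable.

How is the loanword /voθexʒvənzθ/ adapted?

Substitution: /v/ → /ʃ/, giving /ʃoθexʒʃənzθ/.
The consonants /x/, /ʒ/, /z/, /θ/ cannot be parsed into a legal (C)V(N) syllable (only a nasal (/m/, /n/, or /ŋ/) is licensed in coda position; onsets are limited to one consonant).
Epenthesis after each stranded consonant: /x/ → /xə/, /ʒ/ → /ʒə/, /z/ → /zə/, /θ/ → /θə/.

ʃoθexəʒəʃənzəθə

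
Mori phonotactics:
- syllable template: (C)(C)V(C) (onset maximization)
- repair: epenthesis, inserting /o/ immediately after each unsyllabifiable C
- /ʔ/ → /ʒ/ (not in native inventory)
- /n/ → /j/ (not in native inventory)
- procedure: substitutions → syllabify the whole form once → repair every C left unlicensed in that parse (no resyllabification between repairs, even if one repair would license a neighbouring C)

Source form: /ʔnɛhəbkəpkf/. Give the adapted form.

ʒjɛhəbkəpkofo

Substitution: /ʔ/ → /ʒ/, /n/ → /j/, giving /ʒjɛhəbkəpkf/.
The consonants /k/, /f/ cannot be parsed into a legal (C)(C)V(C) syllable (at most one coda consonant is licensed; onsets may contain at most 2 consonants).
Inserting the epenthetic vowel yields /k/ → /ko/, /f/ → /fo/.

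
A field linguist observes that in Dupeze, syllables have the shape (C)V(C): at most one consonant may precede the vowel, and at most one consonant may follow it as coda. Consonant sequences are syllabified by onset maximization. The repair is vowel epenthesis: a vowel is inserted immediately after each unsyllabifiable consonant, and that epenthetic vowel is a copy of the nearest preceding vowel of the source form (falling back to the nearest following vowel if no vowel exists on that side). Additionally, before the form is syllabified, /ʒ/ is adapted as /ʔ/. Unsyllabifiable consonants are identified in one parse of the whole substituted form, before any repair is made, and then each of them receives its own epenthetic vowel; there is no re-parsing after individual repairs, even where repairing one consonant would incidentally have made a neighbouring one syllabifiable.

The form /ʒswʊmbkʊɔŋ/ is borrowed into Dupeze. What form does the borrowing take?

ʔʊsʊwʊmbʊkʊɔŋ

Substitution: /ʒ/ → /ʔ/, giving /ʔswʊmbkʊɔŋ/.
Under (C)V(C), the unsyllabifiable consonants are /ʔ/, /s/, /b/ (at most one coda consonant is licensed; onsets are limited to one consonant).
Each unlicensed consonant becomes the onset of a new syllable: /ʔ/ → /ʔʊ/, /s/ → /sʊ/, /b/ → /bʊ/.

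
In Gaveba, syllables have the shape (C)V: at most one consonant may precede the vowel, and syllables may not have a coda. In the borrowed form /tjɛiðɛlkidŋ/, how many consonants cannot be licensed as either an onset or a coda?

Syllabifying with onset maximization leaves /t/, /l/, /d/, /ŋ/ stranded (no codas are permitted; onsets are limited to one consonant).

4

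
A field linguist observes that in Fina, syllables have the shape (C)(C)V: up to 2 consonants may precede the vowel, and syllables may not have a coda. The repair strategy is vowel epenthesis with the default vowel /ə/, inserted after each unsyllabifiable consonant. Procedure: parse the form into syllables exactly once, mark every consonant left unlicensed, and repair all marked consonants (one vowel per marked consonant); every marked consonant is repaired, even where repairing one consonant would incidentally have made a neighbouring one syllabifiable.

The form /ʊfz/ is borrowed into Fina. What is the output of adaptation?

Under (C)(C)V, the unsyllabifiable consonants are /f/, /z/ (no codas are permitted; onsets may contain at most 2 consonants).
Each unlicensed consonant becomes the onset of a new syllable: /f/ → /fə/, /z/ → /zə/.

ʊfəzə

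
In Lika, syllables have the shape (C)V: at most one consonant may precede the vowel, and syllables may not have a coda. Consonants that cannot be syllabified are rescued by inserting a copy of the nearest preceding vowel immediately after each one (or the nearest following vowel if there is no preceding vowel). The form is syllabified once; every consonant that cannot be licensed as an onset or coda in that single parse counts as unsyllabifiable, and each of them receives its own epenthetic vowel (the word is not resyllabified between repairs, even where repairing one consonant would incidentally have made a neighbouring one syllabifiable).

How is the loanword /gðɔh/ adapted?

gɔðɔhɔ

Syllabifying with onset maximization leaves /g/, /h/ stranded (no codas are permitted; onsets are limited to one consonant).
Inserting the epenthetic vowel yields /g/ → /gɔ/, /h/ → /hɔ/.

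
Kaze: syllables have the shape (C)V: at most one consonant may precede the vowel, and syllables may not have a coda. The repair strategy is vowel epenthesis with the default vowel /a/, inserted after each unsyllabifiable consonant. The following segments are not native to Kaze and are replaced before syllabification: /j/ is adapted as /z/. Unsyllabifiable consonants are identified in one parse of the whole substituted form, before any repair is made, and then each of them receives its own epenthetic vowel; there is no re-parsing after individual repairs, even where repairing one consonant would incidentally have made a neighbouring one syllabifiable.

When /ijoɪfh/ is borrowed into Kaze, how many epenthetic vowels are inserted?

After substitution the input is /izoɪfh/.
The unsyllabifiable consonants are /f/, /h/; each receives one epenthetic vowel.

2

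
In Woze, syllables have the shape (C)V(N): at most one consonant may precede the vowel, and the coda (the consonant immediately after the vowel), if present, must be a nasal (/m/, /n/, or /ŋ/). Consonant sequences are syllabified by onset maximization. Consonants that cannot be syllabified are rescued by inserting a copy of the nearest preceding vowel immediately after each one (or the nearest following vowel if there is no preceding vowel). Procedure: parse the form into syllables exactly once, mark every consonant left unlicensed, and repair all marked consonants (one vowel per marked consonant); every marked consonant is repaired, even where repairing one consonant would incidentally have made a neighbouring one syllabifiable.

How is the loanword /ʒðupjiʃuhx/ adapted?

Under (C)V(N), the unsyllabifiable consonants are /ʒ/, /p/, /h/, /x/ (only a nasal (/m/, /n/, or /ŋ/) is licensed in coda position; onsets are limited to one consonant).
Each unlicensed consonant becomes the onset of a new syllable: /ʒ/ → /ʒu/, /p/ → /pu/, /h/ → /hu/, /x/ → /xu/.

ʒuðupujiʃuhuxu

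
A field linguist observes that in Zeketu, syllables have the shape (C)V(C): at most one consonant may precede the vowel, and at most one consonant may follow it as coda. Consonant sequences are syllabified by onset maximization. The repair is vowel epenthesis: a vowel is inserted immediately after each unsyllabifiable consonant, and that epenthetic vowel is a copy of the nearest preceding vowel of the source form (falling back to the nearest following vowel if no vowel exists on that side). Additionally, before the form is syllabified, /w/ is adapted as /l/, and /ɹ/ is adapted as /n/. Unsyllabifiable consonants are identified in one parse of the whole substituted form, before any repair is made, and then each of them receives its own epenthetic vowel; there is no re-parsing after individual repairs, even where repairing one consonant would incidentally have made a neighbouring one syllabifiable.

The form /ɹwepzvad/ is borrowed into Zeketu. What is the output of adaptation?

nelepzevad

Substitution: /ɹ/ → /n/, /w/ → /l/, giving /nlepzvad/.
Syllabifying with onset maximization leaves /n/, /z/ stranded (at most one coda consonant is licensed; onsets are limited to one consonant).
Each unlicensed consonant becomes the onset of a new syllable: /n/ → /ne/, /z/ → /ze/.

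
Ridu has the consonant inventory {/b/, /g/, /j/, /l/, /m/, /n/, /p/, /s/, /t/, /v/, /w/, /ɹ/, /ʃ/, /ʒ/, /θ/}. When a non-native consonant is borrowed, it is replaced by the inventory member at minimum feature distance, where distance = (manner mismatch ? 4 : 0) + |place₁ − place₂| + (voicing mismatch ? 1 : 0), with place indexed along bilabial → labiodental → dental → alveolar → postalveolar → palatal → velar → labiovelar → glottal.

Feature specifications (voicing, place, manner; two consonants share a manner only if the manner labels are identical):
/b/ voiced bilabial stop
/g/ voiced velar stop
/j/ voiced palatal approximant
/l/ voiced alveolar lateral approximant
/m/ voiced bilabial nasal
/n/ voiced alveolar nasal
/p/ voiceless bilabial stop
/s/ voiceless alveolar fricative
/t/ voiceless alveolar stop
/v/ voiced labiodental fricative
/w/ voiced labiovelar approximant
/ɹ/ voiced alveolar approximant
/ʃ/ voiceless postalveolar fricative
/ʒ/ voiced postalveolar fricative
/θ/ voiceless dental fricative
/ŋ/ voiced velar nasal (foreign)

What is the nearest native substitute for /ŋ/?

/n/ is closest: same manner (nasal), place distance 3 (velar→alveolar), same voicing; total 3. Next closest is /g/ at distance 4.

n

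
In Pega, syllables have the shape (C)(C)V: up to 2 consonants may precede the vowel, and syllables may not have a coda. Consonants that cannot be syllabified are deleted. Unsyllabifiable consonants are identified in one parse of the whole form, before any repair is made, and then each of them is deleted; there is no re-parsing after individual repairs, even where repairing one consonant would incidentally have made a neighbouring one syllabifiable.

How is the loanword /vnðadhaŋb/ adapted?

nðadha

The consonants /v/, /ŋ/, /b/ cannot be parsed into a legal (C)(C)V syllable (no codas are permitted; onsets may contain at most 2 consonants).
Each unlicensed consonant is deleted: /v/, /ŋ/, /b/.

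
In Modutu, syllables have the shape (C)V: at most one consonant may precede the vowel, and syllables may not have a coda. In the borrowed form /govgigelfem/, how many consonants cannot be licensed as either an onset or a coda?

3

Syllabifying with onset maximization leaves /v/, /l/, /m/ stranded (no codas are permitted; onsets are limited to one consonant).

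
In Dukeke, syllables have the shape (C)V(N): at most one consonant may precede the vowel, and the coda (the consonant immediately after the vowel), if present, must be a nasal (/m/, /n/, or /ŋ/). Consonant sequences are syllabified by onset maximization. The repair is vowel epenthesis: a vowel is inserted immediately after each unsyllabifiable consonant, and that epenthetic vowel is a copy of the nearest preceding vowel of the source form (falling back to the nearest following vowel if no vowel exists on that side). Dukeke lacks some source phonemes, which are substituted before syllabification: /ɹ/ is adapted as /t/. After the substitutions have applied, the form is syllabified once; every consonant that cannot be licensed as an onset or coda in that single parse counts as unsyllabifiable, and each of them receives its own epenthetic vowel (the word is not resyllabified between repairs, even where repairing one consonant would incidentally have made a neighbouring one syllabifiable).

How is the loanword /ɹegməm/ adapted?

Substitution: /ɹ/ → /t/, giving /tegməm/.
Syllabifying with onset maximization leaves /g/ stranded (only a nasal (/m/, /n/, or /ŋ/) is licensed in coda position; onsets are limited to one consonant).
Inserting the epenthetic vowel yields /g/ → /ge/.

tegeməm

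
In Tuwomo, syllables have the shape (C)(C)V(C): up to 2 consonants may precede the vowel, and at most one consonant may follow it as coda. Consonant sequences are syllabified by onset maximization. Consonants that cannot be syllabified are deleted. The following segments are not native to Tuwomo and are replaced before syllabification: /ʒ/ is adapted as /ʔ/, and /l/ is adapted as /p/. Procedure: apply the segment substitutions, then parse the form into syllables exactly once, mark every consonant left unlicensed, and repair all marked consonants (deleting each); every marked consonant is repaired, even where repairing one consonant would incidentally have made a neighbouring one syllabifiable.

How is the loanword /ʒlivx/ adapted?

Substitution: /ʒ/ → /ʔ/, /l/ → /p/, giving /ʔpivx/.
Under (C)(C)V(C), the unsyllabifiable consonants are /x/ (at most one coda consonant is licensed; onsets may contain at most 2 consonants).
Deletion applies to /x/.

ʔpiv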